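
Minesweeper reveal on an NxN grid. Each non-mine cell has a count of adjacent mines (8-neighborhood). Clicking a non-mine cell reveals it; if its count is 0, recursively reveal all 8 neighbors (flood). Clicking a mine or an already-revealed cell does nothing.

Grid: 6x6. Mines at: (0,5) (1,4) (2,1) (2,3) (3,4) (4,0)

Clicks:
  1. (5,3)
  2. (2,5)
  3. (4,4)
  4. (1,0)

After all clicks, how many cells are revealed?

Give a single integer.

Answer: 15

Derivation:
Click 1 (5,3) count=0: revealed 13 new [(3,1) (3,2) (3,3) (4,1) (4,2) (4,3) (4,4) (4,5) (5,1) (5,2) (5,3) (5,4) (5,5)] -> total=13
Click 2 (2,5) count=2: revealed 1 new [(2,5)] -> total=14
Click 3 (4,4) count=1: revealed 0 new [(none)] -> total=14
Click 4 (1,0) count=1: revealed 1 new [(1,0)] -> total=15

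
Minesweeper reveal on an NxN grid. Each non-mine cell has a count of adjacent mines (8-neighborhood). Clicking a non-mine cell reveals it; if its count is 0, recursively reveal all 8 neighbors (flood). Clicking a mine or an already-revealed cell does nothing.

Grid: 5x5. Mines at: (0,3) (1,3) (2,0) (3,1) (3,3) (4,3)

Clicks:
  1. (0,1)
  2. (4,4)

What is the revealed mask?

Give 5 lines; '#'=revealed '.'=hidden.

Click 1 (0,1) count=0: revealed 6 new [(0,0) (0,1) (0,2) (1,0) (1,1) (1,2)] -> total=6
Click 2 (4,4) count=2: revealed 1 new [(4,4)] -> total=7

Answer: ###..
###..
.....
.....
....#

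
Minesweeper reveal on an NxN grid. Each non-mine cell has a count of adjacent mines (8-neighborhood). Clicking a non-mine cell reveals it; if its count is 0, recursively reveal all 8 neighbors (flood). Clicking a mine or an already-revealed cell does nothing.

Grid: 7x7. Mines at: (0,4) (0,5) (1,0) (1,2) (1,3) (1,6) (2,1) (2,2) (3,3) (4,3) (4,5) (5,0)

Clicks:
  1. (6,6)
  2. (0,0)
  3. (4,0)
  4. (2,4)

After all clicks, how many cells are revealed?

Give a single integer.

Answer: 15

Derivation:
Click 1 (6,6) count=0: revealed 12 new [(5,1) (5,2) (5,3) (5,4) (5,5) (5,6) (6,1) (6,2) (6,3) (6,4) (6,5) (6,6)] -> total=12
Click 2 (0,0) count=1: revealed 1 new [(0,0)] -> total=13
Click 3 (4,0) count=1: revealed 1 new [(4,0)] -> total=14
Click 4 (2,4) count=2: revealed 1 new [(2,4)] -> total=15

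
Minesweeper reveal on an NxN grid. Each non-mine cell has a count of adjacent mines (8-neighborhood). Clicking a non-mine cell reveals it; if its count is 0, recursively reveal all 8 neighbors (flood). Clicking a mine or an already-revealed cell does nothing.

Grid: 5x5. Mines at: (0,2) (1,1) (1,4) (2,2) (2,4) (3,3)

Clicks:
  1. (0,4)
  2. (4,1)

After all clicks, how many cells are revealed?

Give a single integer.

Answer: 9

Derivation:
Click 1 (0,4) count=1: revealed 1 new [(0,4)] -> total=1
Click 2 (4,1) count=0: revealed 8 new [(2,0) (2,1) (3,0) (3,1) (3,2) (4,0) (4,1) (4,2)] -> total=9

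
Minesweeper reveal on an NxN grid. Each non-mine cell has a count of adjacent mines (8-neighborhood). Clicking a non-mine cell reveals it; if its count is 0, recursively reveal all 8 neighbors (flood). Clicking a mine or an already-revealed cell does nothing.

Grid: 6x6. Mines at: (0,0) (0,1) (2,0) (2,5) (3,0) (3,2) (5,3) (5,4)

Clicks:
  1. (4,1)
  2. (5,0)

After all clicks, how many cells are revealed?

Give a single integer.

Click 1 (4,1) count=2: revealed 1 new [(4,1)] -> total=1
Click 2 (5,0) count=0: revealed 5 new [(4,0) (4,2) (5,0) (5,1) (5,2)] -> total=6

Answer: 6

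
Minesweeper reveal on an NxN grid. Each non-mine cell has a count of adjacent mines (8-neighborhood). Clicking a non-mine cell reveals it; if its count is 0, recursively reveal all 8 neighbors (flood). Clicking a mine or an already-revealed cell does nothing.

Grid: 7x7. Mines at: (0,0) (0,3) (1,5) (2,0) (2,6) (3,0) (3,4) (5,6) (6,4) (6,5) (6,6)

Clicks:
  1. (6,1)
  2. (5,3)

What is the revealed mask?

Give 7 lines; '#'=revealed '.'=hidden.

Click 1 (6,1) count=0: revealed 21 new [(1,1) (1,2) (1,3) (2,1) (2,2) (2,3) (3,1) (3,2) (3,3) (4,0) (4,1) (4,2) (4,3) (5,0) (5,1) (5,2) (5,3) (6,0) (6,1) (6,2) (6,3)] -> total=21
Click 2 (5,3) count=1: revealed 0 new [(none)] -> total=21

Answer: .......
.###...
.###...
.###...
####...
####...
####...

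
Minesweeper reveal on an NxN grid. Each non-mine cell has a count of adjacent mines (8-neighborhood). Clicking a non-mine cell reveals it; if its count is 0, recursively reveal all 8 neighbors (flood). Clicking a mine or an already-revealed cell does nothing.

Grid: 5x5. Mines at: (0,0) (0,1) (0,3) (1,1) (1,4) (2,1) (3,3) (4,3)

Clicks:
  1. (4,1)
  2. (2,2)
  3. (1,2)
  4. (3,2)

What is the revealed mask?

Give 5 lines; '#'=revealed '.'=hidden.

Click 1 (4,1) count=0: revealed 6 new [(3,0) (3,1) (3,2) (4,0) (4,1) (4,2)] -> total=6
Click 2 (2,2) count=3: revealed 1 new [(2,2)] -> total=7
Click 3 (1,2) count=4: revealed 1 new [(1,2)] -> total=8
Click 4 (3,2) count=3: revealed 0 new [(none)] -> total=8

Answer: .....
..#..
..#..
###..
###..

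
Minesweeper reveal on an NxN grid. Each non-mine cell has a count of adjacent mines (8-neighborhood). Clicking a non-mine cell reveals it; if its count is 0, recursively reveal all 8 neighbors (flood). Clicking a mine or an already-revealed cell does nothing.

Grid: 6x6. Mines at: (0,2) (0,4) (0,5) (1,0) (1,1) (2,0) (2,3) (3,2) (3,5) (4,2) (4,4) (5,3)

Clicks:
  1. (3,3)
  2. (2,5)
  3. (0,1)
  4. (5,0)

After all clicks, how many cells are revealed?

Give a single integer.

Answer: 9

Derivation:
Click 1 (3,3) count=4: revealed 1 new [(3,3)] -> total=1
Click 2 (2,5) count=1: revealed 1 new [(2,5)] -> total=2
Click 3 (0,1) count=3: revealed 1 new [(0,1)] -> total=3
Click 4 (5,0) count=0: revealed 6 new [(3,0) (3,1) (4,0) (4,1) (5,0) (5,1)] -> total=9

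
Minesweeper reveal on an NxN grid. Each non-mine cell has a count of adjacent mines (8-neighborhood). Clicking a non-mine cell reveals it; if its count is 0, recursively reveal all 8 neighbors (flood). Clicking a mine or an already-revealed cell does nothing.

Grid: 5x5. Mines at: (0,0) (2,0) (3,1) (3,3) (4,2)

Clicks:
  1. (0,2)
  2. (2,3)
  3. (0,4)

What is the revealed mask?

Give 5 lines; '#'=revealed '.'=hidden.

Click 1 (0,2) count=0: revealed 12 new [(0,1) (0,2) (0,3) (0,4) (1,1) (1,2) (1,3) (1,4) (2,1) (2,2) (2,3) (2,4)] -> total=12
Click 2 (2,3) count=1: revealed 0 new [(none)] -> total=12
Click 3 (0,4) count=0: revealed 0 new [(none)] -> total=12

Answer: .####
.####
.####
.....
.....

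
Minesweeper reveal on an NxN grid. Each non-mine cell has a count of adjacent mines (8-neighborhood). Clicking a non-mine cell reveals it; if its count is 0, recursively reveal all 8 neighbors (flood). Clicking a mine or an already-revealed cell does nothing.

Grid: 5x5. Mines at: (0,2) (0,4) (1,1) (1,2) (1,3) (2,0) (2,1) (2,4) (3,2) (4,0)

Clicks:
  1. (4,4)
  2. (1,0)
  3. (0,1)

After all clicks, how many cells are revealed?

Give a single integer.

Answer: 6

Derivation:
Click 1 (4,4) count=0: revealed 4 new [(3,3) (3,4) (4,3) (4,4)] -> total=4
Click 2 (1,0) count=3: revealed 1 new [(1,0)] -> total=5
Click 3 (0,1) count=3: revealed 1 new [(0,1)] -> total=6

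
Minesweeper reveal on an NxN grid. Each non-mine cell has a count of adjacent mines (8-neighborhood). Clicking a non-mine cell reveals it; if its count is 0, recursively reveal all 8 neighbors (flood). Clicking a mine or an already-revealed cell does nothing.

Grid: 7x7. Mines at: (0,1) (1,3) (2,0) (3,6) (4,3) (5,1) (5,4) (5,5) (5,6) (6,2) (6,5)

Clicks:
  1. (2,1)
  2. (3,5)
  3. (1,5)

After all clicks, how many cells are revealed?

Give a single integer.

Answer: 11

Derivation:
Click 1 (2,1) count=1: revealed 1 new [(2,1)] -> total=1
Click 2 (3,5) count=1: revealed 1 new [(3,5)] -> total=2
Click 3 (1,5) count=0: revealed 9 new [(0,4) (0,5) (0,6) (1,4) (1,5) (1,6) (2,4) (2,5) (2,6)] -> total=11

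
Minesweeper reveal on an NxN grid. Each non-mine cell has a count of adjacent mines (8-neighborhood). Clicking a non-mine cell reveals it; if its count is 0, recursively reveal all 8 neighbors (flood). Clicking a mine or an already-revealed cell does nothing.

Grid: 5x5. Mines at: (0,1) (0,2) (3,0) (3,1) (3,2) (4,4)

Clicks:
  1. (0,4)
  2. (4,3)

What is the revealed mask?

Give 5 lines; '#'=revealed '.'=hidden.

Answer: ...##
...##
...##
...##
...#.

Derivation:
Click 1 (0,4) count=0: revealed 8 new [(0,3) (0,4) (1,3) (1,4) (2,3) (2,4) (3,3) (3,4)] -> total=8
Click 2 (4,3) count=2: revealed 1 new [(4,3)] -> total=9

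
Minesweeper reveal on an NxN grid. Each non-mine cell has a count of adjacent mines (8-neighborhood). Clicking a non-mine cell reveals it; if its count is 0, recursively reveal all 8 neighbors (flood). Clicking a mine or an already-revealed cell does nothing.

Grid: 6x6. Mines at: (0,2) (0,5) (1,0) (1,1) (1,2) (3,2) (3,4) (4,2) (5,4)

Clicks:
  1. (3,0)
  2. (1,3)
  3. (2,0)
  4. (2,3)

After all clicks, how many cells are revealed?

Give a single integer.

Click 1 (3,0) count=0: revealed 8 new [(2,0) (2,1) (3,0) (3,1) (4,0) (4,1) (5,0) (5,1)] -> total=8
Click 2 (1,3) count=2: revealed 1 new [(1,3)] -> total=9
Click 3 (2,0) count=2: revealed 0 new [(none)] -> total=9
Click 4 (2,3) count=3: revealed 1 new [(2,3)] -> total=10

Answer: 10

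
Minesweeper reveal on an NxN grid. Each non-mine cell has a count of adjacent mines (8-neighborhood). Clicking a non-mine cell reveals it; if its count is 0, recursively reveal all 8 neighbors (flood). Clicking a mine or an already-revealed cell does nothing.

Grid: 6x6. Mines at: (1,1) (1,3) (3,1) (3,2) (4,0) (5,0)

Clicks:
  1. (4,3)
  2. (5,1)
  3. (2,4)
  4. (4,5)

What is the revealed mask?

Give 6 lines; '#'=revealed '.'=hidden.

Click 1 (4,3) count=1: revealed 1 new [(4,3)] -> total=1
Click 2 (5,1) count=2: revealed 1 new [(5,1)] -> total=2
Click 3 (2,4) count=1: revealed 1 new [(2,4)] -> total=3
Click 4 (4,5) count=0: revealed 17 new [(0,4) (0,5) (1,4) (1,5) (2,3) (2,5) (3,3) (3,4) (3,5) (4,1) (4,2) (4,4) (4,5) (5,2) (5,3) (5,4) (5,5)] -> total=20

Answer: ....##
....##
...###
...###
.#####
.#####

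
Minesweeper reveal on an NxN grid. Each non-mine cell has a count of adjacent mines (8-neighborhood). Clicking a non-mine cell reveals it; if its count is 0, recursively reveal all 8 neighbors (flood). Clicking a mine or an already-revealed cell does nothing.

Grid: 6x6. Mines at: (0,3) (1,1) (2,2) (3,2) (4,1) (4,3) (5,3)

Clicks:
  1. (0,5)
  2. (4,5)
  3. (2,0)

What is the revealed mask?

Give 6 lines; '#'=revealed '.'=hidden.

Answer: ....##
...###
#..###
...###
....##
....##

Derivation:
Click 1 (0,5) count=0: revealed 15 new [(0,4) (0,5) (1,3) (1,4) (1,5) (2,3) (2,4) (2,5) (3,3) (3,4) (3,5) (4,4) (4,5) (5,4) (5,5)] -> total=15
Click 2 (4,5) count=0: revealed 0 new [(none)] -> total=15
Click 3 (2,0) count=1: revealed 1 new [(2,0)] -> total=16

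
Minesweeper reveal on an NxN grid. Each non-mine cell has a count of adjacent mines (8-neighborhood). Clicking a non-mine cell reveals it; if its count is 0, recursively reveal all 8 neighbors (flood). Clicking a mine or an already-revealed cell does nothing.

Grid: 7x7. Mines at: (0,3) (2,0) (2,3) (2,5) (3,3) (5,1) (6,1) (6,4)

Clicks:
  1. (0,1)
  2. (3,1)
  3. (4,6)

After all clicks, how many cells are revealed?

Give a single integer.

Click 1 (0,1) count=0: revealed 6 new [(0,0) (0,1) (0,2) (1,0) (1,1) (1,2)] -> total=6
Click 2 (3,1) count=1: revealed 1 new [(3,1)] -> total=7
Click 3 (4,6) count=0: revealed 11 new [(3,4) (3,5) (3,6) (4,4) (4,5) (4,6) (5,4) (5,5) (5,6) (6,5) (6,6)] -> total=18

Answer: 18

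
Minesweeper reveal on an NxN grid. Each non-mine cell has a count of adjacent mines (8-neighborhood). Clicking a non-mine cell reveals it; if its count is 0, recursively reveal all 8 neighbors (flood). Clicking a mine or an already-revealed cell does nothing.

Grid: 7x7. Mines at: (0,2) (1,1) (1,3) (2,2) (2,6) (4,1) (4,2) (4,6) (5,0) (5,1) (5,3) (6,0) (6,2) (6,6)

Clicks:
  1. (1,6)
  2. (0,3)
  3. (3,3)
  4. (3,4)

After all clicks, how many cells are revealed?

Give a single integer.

Click 1 (1,6) count=1: revealed 1 new [(1,6)] -> total=1
Click 2 (0,3) count=2: revealed 1 new [(0,3)] -> total=2
Click 3 (3,3) count=2: revealed 1 new [(3,3)] -> total=3
Click 4 (3,4) count=0: revealed 8 new [(2,3) (2,4) (2,5) (3,4) (3,5) (4,3) (4,4) (4,5)] -> total=11

Answer: 11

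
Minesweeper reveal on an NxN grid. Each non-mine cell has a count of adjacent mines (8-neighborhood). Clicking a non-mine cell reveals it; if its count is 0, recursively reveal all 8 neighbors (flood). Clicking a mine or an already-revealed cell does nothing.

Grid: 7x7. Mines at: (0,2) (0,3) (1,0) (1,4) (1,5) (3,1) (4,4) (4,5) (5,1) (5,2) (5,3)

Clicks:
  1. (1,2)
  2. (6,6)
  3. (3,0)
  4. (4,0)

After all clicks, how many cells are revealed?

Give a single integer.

Click 1 (1,2) count=2: revealed 1 new [(1,2)] -> total=1
Click 2 (6,6) count=0: revealed 6 new [(5,4) (5,5) (5,6) (6,4) (6,5) (6,6)] -> total=7
Click 3 (3,0) count=1: revealed 1 new [(3,0)] -> total=8
Click 4 (4,0) count=2: revealed 1 new [(4,0)] -> total=9

Answer: 9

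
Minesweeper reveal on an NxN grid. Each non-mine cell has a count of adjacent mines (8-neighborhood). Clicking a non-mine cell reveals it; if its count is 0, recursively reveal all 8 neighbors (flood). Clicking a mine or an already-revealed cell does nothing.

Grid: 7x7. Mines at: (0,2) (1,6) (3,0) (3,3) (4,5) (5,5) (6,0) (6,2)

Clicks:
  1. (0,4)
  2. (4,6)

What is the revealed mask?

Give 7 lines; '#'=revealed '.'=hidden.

Answer: ...###.
...###.
...###.
.......
......#
.......
.......

Derivation:
Click 1 (0,4) count=0: revealed 9 new [(0,3) (0,4) (0,5) (1,3) (1,4) (1,5) (2,3) (2,4) (2,5)] -> total=9
Click 2 (4,6) count=2: revealed 1 new [(4,6)] -> total=10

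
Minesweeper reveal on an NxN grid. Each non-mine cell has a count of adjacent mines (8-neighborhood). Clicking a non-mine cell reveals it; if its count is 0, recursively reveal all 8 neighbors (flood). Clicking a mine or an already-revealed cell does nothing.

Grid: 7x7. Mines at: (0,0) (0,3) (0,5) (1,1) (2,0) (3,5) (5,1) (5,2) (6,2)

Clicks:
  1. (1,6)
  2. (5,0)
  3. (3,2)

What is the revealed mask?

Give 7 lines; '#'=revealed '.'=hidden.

Answer: .......
..###.#
.####..
.####..
.####..
#......
.......

Derivation:
Click 1 (1,6) count=1: revealed 1 new [(1,6)] -> total=1
Click 2 (5,0) count=1: revealed 1 new [(5,0)] -> total=2
Click 3 (3,2) count=0: revealed 15 new [(1,2) (1,3) (1,4) (2,1) (2,2) (2,3) (2,4) (3,1) (3,2) (3,3) (3,4) (4,1) (4,2) (4,3) (4,4)] -> total=17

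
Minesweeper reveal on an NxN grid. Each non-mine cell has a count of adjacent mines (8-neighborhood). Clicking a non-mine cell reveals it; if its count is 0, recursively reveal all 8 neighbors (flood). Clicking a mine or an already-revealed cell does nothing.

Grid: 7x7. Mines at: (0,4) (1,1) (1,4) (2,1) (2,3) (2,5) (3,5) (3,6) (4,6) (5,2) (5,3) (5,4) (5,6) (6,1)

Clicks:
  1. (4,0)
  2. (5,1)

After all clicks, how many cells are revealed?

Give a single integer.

Answer: 6

Derivation:
Click 1 (4,0) count=0: revealed 6 new [(3,0) (3,1) (4,0) (4,1) (5,0) (5,1)] -> total=6
Click 2 (5,1) count=2: revealed 0 new [(none)] -> total=6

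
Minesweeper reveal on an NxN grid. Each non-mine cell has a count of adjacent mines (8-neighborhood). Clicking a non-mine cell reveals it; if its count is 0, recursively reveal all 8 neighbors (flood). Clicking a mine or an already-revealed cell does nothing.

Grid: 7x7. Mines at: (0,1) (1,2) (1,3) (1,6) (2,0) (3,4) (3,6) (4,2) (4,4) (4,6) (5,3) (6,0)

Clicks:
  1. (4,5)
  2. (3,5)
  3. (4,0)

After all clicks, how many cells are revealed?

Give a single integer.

Click 1 (4,5) count=4: revealed 1 new [(4,5)] -> total=1
Click 2 (3,5) count=4: revealed 1 new [(3,5)] -> total=2
Click 3 (4,0) count=0: revealed 6 new [(3,0) (3,1) (4,0) (4,1) (5,0) (5,1)] -> total=8

Answer: 8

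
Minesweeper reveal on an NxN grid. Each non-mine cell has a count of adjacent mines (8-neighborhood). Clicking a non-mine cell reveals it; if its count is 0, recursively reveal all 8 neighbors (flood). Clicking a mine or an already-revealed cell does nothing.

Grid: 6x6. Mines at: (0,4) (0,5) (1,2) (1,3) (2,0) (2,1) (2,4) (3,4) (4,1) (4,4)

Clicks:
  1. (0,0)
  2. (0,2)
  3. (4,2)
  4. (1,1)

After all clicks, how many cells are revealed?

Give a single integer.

Answer: 6

Derivation:
Click 1 (0,0) count=0: revealed 4 new [(0,0) (0,1) (1,0) (1,1)] -> total=4
Click 2 (0,2) count=2: revealed 1 new [(0,2)] -> total=5
Click 3 (4,2) count=1: revealed 1 new [(4,2)] -> total=6
Click 4 (1,1) count=3: revealed 0 new [(none)] -> total=6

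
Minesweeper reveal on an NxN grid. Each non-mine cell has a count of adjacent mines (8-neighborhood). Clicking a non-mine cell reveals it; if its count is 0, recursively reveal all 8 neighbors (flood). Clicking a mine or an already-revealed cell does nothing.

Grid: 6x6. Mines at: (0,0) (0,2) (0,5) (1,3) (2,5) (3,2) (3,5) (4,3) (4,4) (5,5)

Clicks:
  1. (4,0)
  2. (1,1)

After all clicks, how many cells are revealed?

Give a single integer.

Answer: 12

Derivation:
Click 1 (4,0) count=0: revealed 12 new [(1,0) (1,1) (2,0) (2,1) (3,0) (3,1) (4,0) (4,1) (4,2) (5,0) (5,1) (5,2)] -> total=12
Click 2 (1,1) count=2: revealed 0 new [(none)] -> total=12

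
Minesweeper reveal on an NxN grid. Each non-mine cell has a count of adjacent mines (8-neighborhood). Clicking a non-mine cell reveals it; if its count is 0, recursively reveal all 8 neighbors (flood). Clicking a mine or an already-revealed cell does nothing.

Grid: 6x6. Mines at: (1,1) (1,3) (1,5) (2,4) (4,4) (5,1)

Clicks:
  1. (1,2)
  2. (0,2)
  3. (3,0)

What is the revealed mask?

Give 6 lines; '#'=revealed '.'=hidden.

Click 1 (1,2) count=2: revealed 1 new [(1,2)] -> total=1
Click 2 (0,2) count=2: revealed 1 new [(0,2)] -> total=2
Click 3 (3,0) count=0: revealed 12 new [(2,0) (2,1) (2,2) (2,3) (3,0) (3,1) (3,2) (3,3) (4,0) (4,1) (4,2) (4,3)] -> total=14

Answer: ..#...
..#...
####..
####..
####..
......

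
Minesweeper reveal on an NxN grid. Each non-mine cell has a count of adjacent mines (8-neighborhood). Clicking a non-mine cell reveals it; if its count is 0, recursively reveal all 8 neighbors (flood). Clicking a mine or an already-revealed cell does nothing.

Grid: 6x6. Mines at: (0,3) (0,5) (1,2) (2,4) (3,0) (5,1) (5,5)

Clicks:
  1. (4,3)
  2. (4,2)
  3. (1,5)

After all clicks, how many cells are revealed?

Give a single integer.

Click 1 (4,3) count=0: revealed 14 new [(2,1) (2,2) (2,3) (3,1) (3,2) (3,3) (3,4) (4,1) (4,2) (4,3) (4,4) (5,2) (5,3) (5,4)] -> total=14
Click 2 (4,2) count=1: revealed 0 new [(none)] -> total=14
Click 3 (1,5) count=2: revealed 1 new [(1,5)] -> total=15

Answer: 15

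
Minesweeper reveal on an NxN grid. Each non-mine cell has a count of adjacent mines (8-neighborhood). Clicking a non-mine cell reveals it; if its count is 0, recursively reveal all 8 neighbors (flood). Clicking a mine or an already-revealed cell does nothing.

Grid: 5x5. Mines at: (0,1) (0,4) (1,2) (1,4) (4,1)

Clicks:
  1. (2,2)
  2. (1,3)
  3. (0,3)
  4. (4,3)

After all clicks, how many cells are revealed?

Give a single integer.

Click 1 (2,2) count=1: revealed 1 new [(2,2)] -> total=1
Click 2 (1,3) count=3: revealed 1 new [(1,3)] -> total=2
Click 3 (0,3) count=3: revealed 1 new [(0,3)] -> total=3
Click 4 (4,3) count=0: revealed 8 new [(2,3) (2,4) (3,2) (3,3) (3,4) (4,2) (4,3) (4,4)] -> total=11

Answer: 11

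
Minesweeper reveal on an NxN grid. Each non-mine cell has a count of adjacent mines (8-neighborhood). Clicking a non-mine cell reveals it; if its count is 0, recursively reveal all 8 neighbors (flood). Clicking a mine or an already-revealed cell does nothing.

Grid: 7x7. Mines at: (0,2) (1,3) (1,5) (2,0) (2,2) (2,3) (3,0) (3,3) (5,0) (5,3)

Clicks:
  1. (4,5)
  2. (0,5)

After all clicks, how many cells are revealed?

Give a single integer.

Answer: 16

Derivation:
Click 1 (4,5) count=0: revealed 15 new [(2,4) (2,5) (2,6) (3,4) (3,5) (3,6) (4,4) (4,5) (4,6) (5,4) (5,5) (5,6) (6,4) (6,5) (6,6)] -> total=15
Click 2 (0,5) count=1: revealed 1 new [(0,5)] -> total=16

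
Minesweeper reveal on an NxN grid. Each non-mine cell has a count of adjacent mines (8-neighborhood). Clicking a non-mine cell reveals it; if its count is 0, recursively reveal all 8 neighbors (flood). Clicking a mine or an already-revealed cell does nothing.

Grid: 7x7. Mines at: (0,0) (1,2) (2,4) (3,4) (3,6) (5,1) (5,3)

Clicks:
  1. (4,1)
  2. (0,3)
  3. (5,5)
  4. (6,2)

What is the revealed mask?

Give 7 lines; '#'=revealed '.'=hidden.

Answer: ...#...
.......
.......
.......
.#..###
....###
..#.###

Derivation:
Click 1 (4,1) count=1: revealed 1 new [(4,1)] -> total=1
Click 2 (0,3) count=1: revealed 1 new [(0,3)] -> total=2
Click 3 (5,5) count=0: revealed 9 new [(4,4) (4,5) (4,6) (5,4) (5,5) (5,6) (6,4) (6,5) (6,6)] -> total=11
Click 4 (6,2) count=2: revealed 1 new [(6,2)] -> total=12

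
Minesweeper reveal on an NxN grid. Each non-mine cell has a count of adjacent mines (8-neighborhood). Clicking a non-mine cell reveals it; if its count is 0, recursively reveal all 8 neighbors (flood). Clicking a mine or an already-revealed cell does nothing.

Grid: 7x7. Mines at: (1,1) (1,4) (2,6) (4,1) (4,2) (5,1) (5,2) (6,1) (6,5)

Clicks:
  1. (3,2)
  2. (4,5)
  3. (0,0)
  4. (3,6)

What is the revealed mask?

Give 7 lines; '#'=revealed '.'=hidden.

Click 1 (3,2) count=2: revealed 1 new [(3,2)] -> total=1
Click 2 (4,5) count=0: revealed 15 new [(2,3) (2,4) (2,5) (3,3) (3,4) (3,5) (3,6) (4,3) (4,4) (4,5) (4,6) (5,3) (5,4) (5,5) (5,6)] -> total=16
Click 3 (0,0) count=1: revealed 1 new [(0,0)] -> total=17
Click 4 (3,6) count=1: revealed 0 new [(none)] -> total=17

Answer: #......
.......
...###.
..#####
...####
...####
.......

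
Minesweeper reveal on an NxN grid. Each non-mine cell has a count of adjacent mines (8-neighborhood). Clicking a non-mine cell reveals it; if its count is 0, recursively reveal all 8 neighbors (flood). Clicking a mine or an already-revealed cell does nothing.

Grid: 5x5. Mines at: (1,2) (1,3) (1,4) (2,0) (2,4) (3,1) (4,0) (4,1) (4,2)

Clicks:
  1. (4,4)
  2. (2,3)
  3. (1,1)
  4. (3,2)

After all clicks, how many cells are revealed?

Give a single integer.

Answer: 7

Derivation:
Click 1 (4,4) count=0: revealed 4 new [(3,3) (3,4) (4,3) (4,4)] -> total=4
Click 2 (2,3) count=4: revealed 1 new [(2,3)] -> total=5
Click 3 (1,1) count=2: revealed 1 new [(1,1)] -> total=6
Click 4 (3,2) count=3: revealed 1 new [(3,2)] -> total=7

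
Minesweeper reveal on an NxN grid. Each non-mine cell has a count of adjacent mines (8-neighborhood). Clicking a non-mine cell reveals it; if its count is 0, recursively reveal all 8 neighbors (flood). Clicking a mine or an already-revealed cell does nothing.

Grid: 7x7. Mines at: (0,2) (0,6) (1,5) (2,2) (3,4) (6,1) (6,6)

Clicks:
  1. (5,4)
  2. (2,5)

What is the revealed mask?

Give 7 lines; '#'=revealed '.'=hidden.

Answer: ##.....
##.....
##...#.
####...
######.
######.
..####.

Derivation:
Click 1 (5,4) count=0: revealed 26 new [(0,0) (0,1) (1,0) (1,1) (2,0) (2,1) (3,0) (3,1) (3,2) (3,3) (4,0) (4,1) (4,2) (4,3) (4,4) (4,5) (5,0) (5,1) (5,2) (5,3) (5,4) (5,5) (6,2) (6,3) (6,4) (6,5)] -> total=26
Click 2 (2,5) count=2: revealed 1 new [(2,5)] -> total=27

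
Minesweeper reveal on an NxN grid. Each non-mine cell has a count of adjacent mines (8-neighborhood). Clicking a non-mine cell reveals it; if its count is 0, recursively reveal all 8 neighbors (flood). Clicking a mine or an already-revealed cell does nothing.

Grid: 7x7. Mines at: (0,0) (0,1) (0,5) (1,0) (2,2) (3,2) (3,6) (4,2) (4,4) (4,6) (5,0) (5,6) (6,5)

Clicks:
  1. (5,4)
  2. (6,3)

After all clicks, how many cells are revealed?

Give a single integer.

Answer: 8

Derivation:
Click 1 (5,4) count=2: revealed 1 new [(5,4)] -> total=1
Click 2 (6,3) count=0: revealed 7 new [(5,1) (5,2) (5,3) (6,1) (6,2) (6,3) (6,4)] -> total=8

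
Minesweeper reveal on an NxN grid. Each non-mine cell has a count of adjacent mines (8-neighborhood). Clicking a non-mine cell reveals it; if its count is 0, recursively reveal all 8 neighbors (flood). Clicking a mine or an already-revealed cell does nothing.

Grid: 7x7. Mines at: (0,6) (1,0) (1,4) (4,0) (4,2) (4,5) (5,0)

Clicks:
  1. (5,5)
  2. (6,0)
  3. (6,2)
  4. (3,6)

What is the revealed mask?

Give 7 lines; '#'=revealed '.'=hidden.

Answer: .......
.......
.......
......#
.......
.######
#######

Derivation:
Click 1 (5,5) count=1: revealed 1 new [(5,5)] -> total=1
Click 2 (6,0) count=1: revealed 1 new [(6,0)] -> total=2
Click 3 (6,2) count=0: revealed 11 new [(5,1) (5,2) (5,3) (5,4) (5,6) (6,1) (6,2) (6,3) (6,4) (6,5) (6,6)] -> total=13
Click 4 (3,6) count=1: revealed 1 new [(3,6)] -> total=14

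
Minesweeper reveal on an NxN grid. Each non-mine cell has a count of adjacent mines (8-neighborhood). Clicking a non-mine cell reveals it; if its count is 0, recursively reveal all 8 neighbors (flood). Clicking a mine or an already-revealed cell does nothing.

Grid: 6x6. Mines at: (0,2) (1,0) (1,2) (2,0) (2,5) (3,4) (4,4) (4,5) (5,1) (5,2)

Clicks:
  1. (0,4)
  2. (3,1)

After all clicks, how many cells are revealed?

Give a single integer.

Answer: 7

Derivation:
Click 1 (0,4) count=0: revealed 6 new [(0,3) (0,4) (0,5) (1,3) (1,4) (1,5)] -> total=6
Click 2 (3,1) count=1: revealed 1 new [(3,1)] -> total=7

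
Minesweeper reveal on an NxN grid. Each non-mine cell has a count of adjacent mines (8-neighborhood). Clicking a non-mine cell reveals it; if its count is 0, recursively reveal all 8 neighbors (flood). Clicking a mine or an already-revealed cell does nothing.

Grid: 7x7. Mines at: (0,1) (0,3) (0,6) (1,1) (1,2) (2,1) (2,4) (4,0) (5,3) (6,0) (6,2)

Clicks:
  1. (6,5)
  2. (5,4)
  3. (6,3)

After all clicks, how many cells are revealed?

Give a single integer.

Answer: 17

Derivation:
Click 1 (6,5) count=0: revealed 16 new [(1,5) (1,6) (2,5) (2,6) (3,4) (3,5) (3,6) (4,4) (4,5) (4,6) (5,4) (5,5) (5,6) (6,4) (6,5) (6,6)] -> total=16
Click 2 (5,4) count=1: revealed 0 new [(none)] -> total=16
Click 3 (6,3) count=2: revealed 1 new [(6,3)] -> total=17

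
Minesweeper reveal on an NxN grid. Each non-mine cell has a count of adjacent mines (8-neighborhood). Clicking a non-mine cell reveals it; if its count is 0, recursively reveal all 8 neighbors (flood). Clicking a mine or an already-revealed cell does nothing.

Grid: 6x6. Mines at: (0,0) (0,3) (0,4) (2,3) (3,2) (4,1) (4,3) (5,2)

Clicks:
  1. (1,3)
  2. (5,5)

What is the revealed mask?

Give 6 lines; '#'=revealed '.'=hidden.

Answer: ......
...###
....##
....##
....##
....##

Derivation:
Click 1 (1,3) count=3: revealed 1 new [(1,3)] -> total=1
Click 2 (5,5) count=0: revealed 10 new [(1,4) (1,5) (2,4) (2,5) (3,4) (3,5) (4,4) (4,5) (5,4) (5,5)] -> total=11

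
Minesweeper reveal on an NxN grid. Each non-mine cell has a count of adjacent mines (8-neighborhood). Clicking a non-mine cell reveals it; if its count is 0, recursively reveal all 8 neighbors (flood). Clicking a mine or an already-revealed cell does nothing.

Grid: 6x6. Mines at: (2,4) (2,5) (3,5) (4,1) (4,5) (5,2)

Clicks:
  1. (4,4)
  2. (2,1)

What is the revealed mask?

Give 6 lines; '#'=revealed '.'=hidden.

Click 1 (4,4) count=2: revealed 1 new [(4,4)] -> total=1
Click 2 (2,1) count=0: revealed 20 new [(0,0) (0,1) (0,2) (0,3) (0,4) (0,5) (1,0) (1,1) (1,2) (1,3) (1,4) (1,5) (2,0) (2,1) (2,2) (2,3) (3,0) (3,1) (3,2) (3,3)] -> total=21

Answer: ######
######
####..
####..
....#.
......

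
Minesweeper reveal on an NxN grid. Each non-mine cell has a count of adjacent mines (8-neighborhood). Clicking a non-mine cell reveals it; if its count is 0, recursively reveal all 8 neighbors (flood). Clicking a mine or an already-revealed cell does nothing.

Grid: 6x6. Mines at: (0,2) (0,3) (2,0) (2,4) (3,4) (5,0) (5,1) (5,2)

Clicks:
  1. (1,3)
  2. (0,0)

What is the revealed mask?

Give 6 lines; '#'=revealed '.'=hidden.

Click 1 (1,3) count=3: revealed 1 new [(1,3)] -> total=1
Click 2 (0,0) count=0: revealed 4 new [(0,0) (0,1) (1,0) (1,1)] -> total=5

Answer: ##....
##.#..
......
......
......
......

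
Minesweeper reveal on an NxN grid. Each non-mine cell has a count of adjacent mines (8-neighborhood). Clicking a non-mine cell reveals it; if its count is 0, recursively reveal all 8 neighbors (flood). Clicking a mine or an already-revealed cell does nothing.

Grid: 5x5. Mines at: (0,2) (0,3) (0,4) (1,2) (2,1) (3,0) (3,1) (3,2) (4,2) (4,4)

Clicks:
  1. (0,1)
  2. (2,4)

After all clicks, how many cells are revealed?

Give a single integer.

Click 1 (0,1) count=2: revealed 1 new [(0,1)] -> total=1
Click 2 (2,4) count=0: revealed 6 new [(1,3) (1,4) (2,3) (2,4) (3,3) (3,4)] -> total=7

Answer: 7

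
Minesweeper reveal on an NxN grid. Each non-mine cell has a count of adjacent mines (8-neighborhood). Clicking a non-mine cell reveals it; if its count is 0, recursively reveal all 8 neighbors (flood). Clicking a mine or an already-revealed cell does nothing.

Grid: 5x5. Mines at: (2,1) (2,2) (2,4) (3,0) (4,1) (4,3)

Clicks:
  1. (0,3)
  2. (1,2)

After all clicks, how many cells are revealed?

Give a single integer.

Answer: 10

Derivation:
Click 1 (0,3) count=0: revealed 10 new [(0,0) (0,1) (0,2) (0,3) (0,4) (1,0) (1,1) (1,2) (1,3) (1,4)] -> total=10
Click 2 (1,2) count=2: revealed 0 new [(none)] -> total=10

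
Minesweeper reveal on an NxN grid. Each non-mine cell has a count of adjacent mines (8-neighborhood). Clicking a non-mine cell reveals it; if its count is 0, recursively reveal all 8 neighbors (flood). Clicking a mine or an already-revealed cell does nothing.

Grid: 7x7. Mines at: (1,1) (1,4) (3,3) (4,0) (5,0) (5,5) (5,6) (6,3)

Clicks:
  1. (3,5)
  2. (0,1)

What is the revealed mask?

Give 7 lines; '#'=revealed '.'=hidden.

Click 1 (3,5) count=0: revealed 13 new [(0,5) (0,6) (1,5) (1,6) (2,4) (2,5) (2,6) (3,4) (3,5) (3,6) (4,4) (4,5) (4,6)] -> total=13
Click 2 (0,1) count=1: revealed 1 new [(0,1)] -> total=14

Answer: .#...##
.....##
....###
....###
....###
.......
.......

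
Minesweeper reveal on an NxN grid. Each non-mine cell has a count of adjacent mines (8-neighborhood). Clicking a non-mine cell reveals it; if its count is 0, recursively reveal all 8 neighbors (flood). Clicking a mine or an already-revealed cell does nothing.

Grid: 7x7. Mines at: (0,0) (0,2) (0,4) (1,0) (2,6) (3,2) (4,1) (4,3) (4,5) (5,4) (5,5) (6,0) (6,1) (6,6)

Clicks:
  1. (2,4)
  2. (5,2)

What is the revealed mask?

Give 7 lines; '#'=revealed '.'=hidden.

Answer: .......
...###.
...###.
...###.
.......
..#....
.......

Derivation:
Click 1 (2,4) count=0: revealed 9 new [(1,3) (1,4) (1,5) (2,3) (2,4) (2,5) (3,3) (3,4) (3,5)] -> total=9
Click 2 (5,2) count=3: revealed 1 new [(5,2)] -> total=10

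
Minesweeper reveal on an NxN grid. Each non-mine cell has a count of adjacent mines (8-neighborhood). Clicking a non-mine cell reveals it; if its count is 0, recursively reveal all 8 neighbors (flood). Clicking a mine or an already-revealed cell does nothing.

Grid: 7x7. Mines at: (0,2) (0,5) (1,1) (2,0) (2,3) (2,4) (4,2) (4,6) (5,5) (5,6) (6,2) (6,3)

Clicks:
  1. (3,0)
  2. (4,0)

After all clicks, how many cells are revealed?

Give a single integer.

Answer: 8

Derivation:
Click 1 (3,0) count=1: revealed 1 new [(3,0)] -> total=1
Click 2 (4,0) count=0: revealed 7 new [(3,1) (4,0) (4,1) (5,0) (5,1) (6,0) (6,1)] -> total=8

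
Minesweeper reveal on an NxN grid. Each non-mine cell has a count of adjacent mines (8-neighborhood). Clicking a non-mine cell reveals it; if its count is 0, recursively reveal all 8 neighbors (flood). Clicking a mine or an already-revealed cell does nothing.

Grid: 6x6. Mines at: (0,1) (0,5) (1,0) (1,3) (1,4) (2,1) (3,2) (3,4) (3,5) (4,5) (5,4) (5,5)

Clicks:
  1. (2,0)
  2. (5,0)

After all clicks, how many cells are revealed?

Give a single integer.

Answer: 11

Derivation:
Click 1 (2,0) count=2: revealed 1 new [(2,0)] -> total=1
Click 2 (5,0) count=0: revealed 10 new [(3,0) (3,1) (4,0) (4,1) (4,2) (4,3) (5,0) (5,1) (5,2) (5,3)] -> total=11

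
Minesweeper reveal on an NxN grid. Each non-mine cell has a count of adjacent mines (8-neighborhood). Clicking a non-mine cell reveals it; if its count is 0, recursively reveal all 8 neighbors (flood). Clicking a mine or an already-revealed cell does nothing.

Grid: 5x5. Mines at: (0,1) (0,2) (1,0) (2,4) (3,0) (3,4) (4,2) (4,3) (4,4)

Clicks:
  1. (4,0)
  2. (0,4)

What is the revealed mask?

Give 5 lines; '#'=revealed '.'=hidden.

Answer: ...##
...##
.....
.....
#....

Derivation:
Click 1 (4,0) count=1: revealed 1 new [(4,0)] -> total=1
Click 2 (0,4) count=0: revealed 4 new [(0,3) (0,4) (1,3) (1,4)] -> total=5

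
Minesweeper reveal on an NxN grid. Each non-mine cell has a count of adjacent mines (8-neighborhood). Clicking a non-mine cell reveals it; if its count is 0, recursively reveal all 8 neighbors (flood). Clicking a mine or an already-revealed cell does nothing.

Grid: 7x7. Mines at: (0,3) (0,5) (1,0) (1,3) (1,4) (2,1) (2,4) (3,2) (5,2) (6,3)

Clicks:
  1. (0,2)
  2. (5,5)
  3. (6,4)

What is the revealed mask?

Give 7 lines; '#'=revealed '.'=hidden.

Answer: ..#....
.....##
.....##
...####
...####
...####
....###

Derivation:
Click 1 (0,2) count=2: revealed 1 new [(0,2)] -> total=1
Click 2 (5,5) count=0: revealed 19 new [(1,5) (1,6) (2,5) (2,6) (3,3) (3,4) (3,5) (3,6) (4,3) (4,4) (4,5) (4,6) (5,3) (5,4) (5,5) (5,6) (6,4) (6,5) (6,6)] -> total=20
Click 3 (6,4) count=1: revealed 0 new [(none)] -> total=20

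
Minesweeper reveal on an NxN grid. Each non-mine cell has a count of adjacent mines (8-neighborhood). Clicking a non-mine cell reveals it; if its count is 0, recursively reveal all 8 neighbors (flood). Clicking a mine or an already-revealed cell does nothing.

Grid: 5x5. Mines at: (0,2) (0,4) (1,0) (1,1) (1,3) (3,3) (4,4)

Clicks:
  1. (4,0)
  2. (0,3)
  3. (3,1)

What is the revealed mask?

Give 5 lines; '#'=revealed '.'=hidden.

Click 1 (4,0) count=0: revealed 9 new [(2,0) (2,1) (2,2) (3,0) (3,1) (3,2) (4,0) (4,1) (4,2)] -> total=9
Click 2 (0,3) count=3: revealed 1 new [(0,3)] -> total=10
Click 3 (3,1) count=0: revealed 0 new [(none)] -> total=10

Answer: ...#.
.....
###..
###..
###..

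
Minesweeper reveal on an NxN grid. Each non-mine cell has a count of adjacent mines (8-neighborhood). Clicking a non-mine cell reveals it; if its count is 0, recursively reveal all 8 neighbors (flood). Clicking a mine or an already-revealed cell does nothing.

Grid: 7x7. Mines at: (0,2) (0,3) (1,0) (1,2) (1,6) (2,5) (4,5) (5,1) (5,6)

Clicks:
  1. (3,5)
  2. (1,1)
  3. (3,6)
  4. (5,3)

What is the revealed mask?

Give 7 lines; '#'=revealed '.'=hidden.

Click 1 (3,5) count=2: revealed 1 new [(3,5)] -> total=1
Click 2 (1,1) count=3: revealed 1 new [(1,1)] -> total=2
Click 3 (3,6) count=2: revealed 1 new [(3,6)] -> total=3
Click 4 (5,3) count=0: revealed 23 new [(2,0) (2,1) (2,2) (2,3) (2,4) (3,0) (3,1) (3,2) (3,3) (3,4) (4,0) (4,1) (4,2) (4,3) (4,4) (5,2) (5,3) (5,4) (5,5) (6,2) (6,3) (6,4) (6,5)] -> total=26

Answer: .......
.#.....
#####..
#######
#####..
..####.
..####.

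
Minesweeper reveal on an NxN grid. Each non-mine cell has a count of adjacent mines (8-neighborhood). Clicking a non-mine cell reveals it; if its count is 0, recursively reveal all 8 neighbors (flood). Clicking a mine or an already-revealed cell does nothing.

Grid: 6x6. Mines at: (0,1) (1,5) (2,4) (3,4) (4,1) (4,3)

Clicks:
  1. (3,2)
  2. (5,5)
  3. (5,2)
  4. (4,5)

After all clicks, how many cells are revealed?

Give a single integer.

Click 1 (3,2) count=2: revealed 1 new [(3,2)] -> total=1
Click 2 (5,5) count=0: revealed 4 new [(4,4) (4,5) (5,4) (5,5)] -> total=5
Click 3 (5,2) count=2: revealed 1 new [(5,2)] -> total=6
Click 4 (4,5) count=1: revealed 0 new [(none)] -> total=6

Answer: 6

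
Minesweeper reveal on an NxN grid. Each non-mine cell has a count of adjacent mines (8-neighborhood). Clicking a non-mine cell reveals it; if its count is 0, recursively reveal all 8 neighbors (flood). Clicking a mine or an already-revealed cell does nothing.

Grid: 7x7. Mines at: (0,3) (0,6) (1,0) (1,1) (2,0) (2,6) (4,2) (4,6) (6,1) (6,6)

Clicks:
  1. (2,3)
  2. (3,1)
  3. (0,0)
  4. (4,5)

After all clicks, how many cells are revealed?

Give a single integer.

Click 1 (2,3) count=0: revealed 23 new [(1,2) (1,3) (1,4) (1,5) (2,2) (2,3) (2,4) (2,5) (3,2) (3,3) (3,4) (3,5) (4,3) (4,4) (4,5) (5,2) (5,3) (5,4) (5,5) (6,2) (6,3) (6,4) (6,5)] -> total=23
Click 2 (3,1) count=2: revealed 1 new [(3,1)] -> total=24
Click 3 (0,0) count=2: revealed 1 new [(0,0)] -> total=25
Click 4 (4,5) count=1: revealed 0 new [(none)] -> total=25

Answer: 25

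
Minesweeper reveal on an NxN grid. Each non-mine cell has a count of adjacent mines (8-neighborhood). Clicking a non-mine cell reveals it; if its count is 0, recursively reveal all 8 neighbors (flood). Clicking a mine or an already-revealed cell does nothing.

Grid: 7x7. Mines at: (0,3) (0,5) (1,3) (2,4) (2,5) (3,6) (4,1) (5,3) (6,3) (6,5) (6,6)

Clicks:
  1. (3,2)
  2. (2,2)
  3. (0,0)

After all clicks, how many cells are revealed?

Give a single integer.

Click 1 (3,2) count=1: revealed 1 new [(3,2)] -> total=1
Click 2 (2,2) count=1: revealed 1 new [(2,2)] -> total=2
Click 3 (0,0) count=0: revealed 10 new [(0,0) (0,1) (0,2) (1,0) (1,1) (1,2) (2,0) (2,1) (3,0) (3,1)] -> total=12

Answer: 12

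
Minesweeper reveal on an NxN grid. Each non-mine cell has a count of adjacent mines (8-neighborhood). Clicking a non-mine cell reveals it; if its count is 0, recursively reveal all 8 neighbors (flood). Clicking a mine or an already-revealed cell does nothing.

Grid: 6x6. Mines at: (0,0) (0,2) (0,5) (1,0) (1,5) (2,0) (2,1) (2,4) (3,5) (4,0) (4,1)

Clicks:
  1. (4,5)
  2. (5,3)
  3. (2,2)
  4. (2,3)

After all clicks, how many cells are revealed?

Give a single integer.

Click 1 (4,5) count=1: revealed 1 new [(4,5)] -> total=1
Click 2 (5,3) count=0: revealed 10 new [(3,2) (3,3) (3,4) (4,2) (4,3) (4,4) (5,2) (5,3) (5,4) (5,5)] -> total=11
Click 3 (2,2) count=1: revealed 1 new [(2,2)] -> total=12
Click 4 (2,3) count=1: revealed 1 new [(2,3)] -> total=13

Answer: 13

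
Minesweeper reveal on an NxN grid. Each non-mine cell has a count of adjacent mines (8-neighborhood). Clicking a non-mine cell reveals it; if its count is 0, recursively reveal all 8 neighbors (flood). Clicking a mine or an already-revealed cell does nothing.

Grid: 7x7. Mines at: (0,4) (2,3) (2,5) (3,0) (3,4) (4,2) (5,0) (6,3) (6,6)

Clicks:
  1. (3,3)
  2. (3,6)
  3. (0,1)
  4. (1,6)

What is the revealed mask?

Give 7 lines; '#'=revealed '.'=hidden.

Answer: ####...
####..#
###....
...#..#
.......
.......
.......

Derivation:
Click 1 (3,3) count=3: revealed 1 new [(3,3)] -> total=1
Click 2 (3,6) count=1: revealed 1 new [(3,6)] -> total=2
Click 3 (0,1) count=0: revealed 11 new [(0,0) (0,1) (0,2) (0,3) (1,0) (1,1) (1,2) (1,3) (2,0) (2,1) (2,2)] -> total=13
Click 4 (1,6) count=1: revealed 1 new [(1,6)] -> total=14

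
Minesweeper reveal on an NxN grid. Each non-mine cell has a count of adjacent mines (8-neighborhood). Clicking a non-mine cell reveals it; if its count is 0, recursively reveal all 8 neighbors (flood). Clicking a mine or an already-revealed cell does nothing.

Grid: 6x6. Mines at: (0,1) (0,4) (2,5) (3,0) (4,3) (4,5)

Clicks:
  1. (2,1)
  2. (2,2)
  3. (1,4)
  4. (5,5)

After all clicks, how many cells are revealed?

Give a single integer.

Answer: 13

Derivation:
Click 1 (2,1) count=1: revealed 1 new [(2,1)] -> total=1
Click 2 (2,2) count=0: revealed 11 new [(1,1) (1,2) (1,3) (1,4) (2,2) (2,3) (2,4) (3,1) (3,2) (3,3) (3,4)] -> total=12
Click 3 (1,4) count=2: revealed 0 new [(none)] -> total=12
Click 4 (5,5) count=1: revealed 1 new [(5,5)] -> total=13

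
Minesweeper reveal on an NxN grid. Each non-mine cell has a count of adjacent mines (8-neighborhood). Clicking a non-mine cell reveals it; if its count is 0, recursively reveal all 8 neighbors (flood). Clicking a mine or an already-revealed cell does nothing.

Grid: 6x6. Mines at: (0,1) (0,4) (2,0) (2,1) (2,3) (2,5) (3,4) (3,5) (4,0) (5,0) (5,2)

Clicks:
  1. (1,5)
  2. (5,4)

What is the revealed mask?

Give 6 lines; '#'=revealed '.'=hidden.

Answer: ......
.....#
......
......
...###
...###

Derivation:
Click 1 (1,5) count=2: revealed 1 new [(1,5)] -> total=1
Click 2 (5,4) count=0: revealed 6 new [(4,3) (4,4) (4,5) (5,3) (5,4) (5,5)] -> total=7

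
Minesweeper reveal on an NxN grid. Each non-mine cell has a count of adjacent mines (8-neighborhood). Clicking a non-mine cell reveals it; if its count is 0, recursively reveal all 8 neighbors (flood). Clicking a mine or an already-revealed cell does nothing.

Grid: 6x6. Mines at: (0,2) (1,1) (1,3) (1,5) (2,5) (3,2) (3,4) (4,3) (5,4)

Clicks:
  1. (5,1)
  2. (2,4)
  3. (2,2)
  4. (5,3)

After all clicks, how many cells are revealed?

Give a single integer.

Click 1 (5,1) count=0: revealed 10 new [(2,0) (2,1) (3,0) (3,1) (4,0) (4,1) (4,2) (5,0) (5,1) (5,2)] -> total=10
Click 2 (2,4) count=4: revealed 1 new [(2,4)] -> total=11
Click 3 (2,2) count=3: revealed 1 new [(2,2)] -> total=12
Click 4 (5,3) count=2: revealed 1 new [(5,3)] -> total=13

Answer: 13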